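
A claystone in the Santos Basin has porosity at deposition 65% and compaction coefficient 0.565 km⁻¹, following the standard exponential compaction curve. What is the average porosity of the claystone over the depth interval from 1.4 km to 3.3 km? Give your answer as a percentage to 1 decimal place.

18.1%

⟨φ⟩ = (1/(z₂−z₁)) ∫ φ₀ e^(−cz) dz = φ₀·(e^(−c·z₁) − e^(−c·z₂)) / (c·(z₂−z₁))
e^(−0.565×1.4) = 0.4534; e^(−0.565×3.3) = 0.1550
⟨φ⟩ = 0.65 × (0.4534 − 0.1550) / (0.565 × 1.9) = 0.65 × 0.2780 = 0.1807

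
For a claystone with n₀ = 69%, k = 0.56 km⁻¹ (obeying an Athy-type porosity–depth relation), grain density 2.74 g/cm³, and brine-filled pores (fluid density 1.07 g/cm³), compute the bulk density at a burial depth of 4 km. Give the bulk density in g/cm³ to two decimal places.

2.62 g/cm³

Porosity at depth: n = 0.69·exp(−0.56×4) = 0.69×0.1065 = 0.0735
Bulk density: ρ_b = (1−n)ρ_g + n·ρ_f = 0.9265×2.74 + 0.0735×1.07
       = 2.539 + 0.079 = 2.617 g/cm³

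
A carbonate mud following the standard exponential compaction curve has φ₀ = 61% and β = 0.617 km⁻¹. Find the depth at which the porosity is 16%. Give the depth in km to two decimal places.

2.17 km

Invert Athy's law: Z = ln(φ₀/φ) / β
Z = ln(0.61/0.16) / 0.617 = ln(3.812) / 0.617 = 1.3383 / 0.617 = 2.169 km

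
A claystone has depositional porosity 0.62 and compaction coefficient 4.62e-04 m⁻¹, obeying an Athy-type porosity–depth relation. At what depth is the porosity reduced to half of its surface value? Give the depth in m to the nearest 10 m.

Working in km (1 km = 1000 m; c in km⁻¹ = c in m⁻¹ × 1000):
phi/phi₀ = 1/2 ⇒ exp(−c·z) = 1/2 ⇒ z = ln(2) / c
z = 0.6931 / 0.462 = 1.500 km

1500 m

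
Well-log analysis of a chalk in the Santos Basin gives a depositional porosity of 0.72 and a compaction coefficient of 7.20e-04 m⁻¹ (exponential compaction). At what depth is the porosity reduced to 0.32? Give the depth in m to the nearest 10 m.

1130 m

Working in km (1 km = 1000 m; c in km⁻¹ = c in m⁻¹ × 1000):
Invert Athy's law: Z = ln(φ₀/φ) / c
Z = ln(0.72/0.32) / 0.72 = ln(2.25) / 0.72 = 0.8109 / 0.72 = 1.126 km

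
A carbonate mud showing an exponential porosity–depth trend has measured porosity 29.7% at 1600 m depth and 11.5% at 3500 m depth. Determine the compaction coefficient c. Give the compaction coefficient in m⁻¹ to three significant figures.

0.000499 m⁻¹

Working in km (1 km = 1000 m; c in km⁻¹ = c in m⁻¹ × 1000):
Athy: phi(d) = phi₀ e^(−cd) ⇒ phi₁/phi₂ = e^{c(d₂−d₁)} ⇒ c = ln(phi₁/phi₂)/(d₂−d₁)
c = ln(0.297/0.115) / (3.5 − 1.6) = ln(2.583) / 1.9 = 0.9488 / 1.9 = 0.4994 km⁻¹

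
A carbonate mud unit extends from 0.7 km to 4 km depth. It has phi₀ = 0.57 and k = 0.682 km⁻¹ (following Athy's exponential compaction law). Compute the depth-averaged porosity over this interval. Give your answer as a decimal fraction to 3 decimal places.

⟨phi⟩ = (1/(d₂−d₁)) ∫ phi₀ e^(−kd) dd = phi₀·(e^(−k·d₁) − e^(−k·d₂)) / (k·(d₂−d₁))
e^(−0.682×0.7) = 0.6204; e^(−0.682×4) = 0.0653
⟨phi⟩ = 0.57 × (0.6204 − 0.0653) / (0.682 × 3.3) = 0.57 × 0.2466 = 0.1406

0.141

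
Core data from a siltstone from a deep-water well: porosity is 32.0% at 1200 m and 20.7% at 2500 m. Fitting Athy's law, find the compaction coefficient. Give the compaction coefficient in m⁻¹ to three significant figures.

Working in km (1 km = 1000 m; β in km⁻¹ = β in m⁻¹ × 1000):
Athy: phi(Z) = phi₀ e^(−βZ) ⇒ phi₁/phi₂ = e^{β(Z₂−Z₁)} ⇒ β = ln(phi₁/phi₂)/(Z₂−Z₁)
β = ln(0.32/0.207) / (2.5 − 1.2) = ln(1.546) / 1.3 = 0.4356 / 1.3 = 0.3351 km⁻¹

0.000335 m⁻¹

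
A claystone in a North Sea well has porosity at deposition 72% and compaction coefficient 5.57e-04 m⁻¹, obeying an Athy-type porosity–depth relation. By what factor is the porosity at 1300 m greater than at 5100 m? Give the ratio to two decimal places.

Working in km (1 km = 1000 m; β in km⁻¹ = β in m⁻¹ × 1000):
φ(d₁)/φ(d₂) = e^(−β·d₁)/e^(−β·d₂) = e^{β(d₂−d₁)}
= exp(0.557 × 3.8) = exp(2.117) = 8.3029

8.30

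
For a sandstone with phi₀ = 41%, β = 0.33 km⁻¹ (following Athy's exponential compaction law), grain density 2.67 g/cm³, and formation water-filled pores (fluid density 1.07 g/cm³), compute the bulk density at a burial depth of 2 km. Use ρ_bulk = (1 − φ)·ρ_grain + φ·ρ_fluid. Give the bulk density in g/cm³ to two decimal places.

2.33 g/cm³

Porosity at depth: phi = 0.41·exp(−0.33×2) = 0.41×0.5169 = 0.2119
Bulk density: ρ_b = (1−phi)ρ_g + phi·ρ_f = 0.7881×2.67 + 0.2119×1.07
       = 2.104 + 0.227 = 2.331 g/cm³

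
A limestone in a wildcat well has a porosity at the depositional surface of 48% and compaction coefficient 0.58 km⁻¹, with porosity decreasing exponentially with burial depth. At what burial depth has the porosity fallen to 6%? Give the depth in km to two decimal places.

Invert Athy's law: d = ln(n₀/n) / β
d = ln(0.48/0.06) / 0.58 = ln(8) / 0.58 = 2.0794 / 0.58 = 3.585 km

3.59 km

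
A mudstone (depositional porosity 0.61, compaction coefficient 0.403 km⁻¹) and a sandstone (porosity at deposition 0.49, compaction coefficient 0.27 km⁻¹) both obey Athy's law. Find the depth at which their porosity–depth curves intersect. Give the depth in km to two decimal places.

1.65 km

Set phi₀ₐ e^(−βₐZ) = phi₀ᵦ e^(−βᵦZ) ⇒ ln(phi₀ₐ/phi₀ᵦ) = (βₐ − βᵦ)·Z
Z = ln(0.61/0.49) / (0.403 − 0.27) = 0.2191 / 0.133 = 1.647 km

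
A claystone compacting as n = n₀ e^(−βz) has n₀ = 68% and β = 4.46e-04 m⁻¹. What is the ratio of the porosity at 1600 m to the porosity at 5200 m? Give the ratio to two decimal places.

Working in km (1 km = 1000 m; β in km⁻¹ = β in m⁻¹ × 1000):
n(z₁)/n(z₂) = e^(−β·z₁)/e^(−β·z₂) = e^{β(z₂−z₁)}
= exp(0.446 × 3.6) = exp(1.606) = 4.9808

4.98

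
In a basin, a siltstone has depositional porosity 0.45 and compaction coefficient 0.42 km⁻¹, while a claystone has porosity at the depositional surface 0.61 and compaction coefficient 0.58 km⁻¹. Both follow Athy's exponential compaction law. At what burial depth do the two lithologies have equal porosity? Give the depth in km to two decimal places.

Set phi₀ₐ e^(−cₐZ) = phi₀ᵦ e^(−cᵦZ) ⇒ ln(phi₀ₐ/phi₀ᵦ) = (cₐ − cᵦ)·Z
Z = ln(0.45/0.61) / (0.42 − 0.58) = -0.3042 / -0.16 = 1.901 km

1.90 km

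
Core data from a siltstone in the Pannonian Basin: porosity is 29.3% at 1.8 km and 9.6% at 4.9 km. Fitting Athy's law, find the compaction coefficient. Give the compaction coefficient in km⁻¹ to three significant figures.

0.360 km⁻¹

Athy: φ(Z) = φ₀ e^(−cZ) ⇒ φ₁/φ₂ = e^{c(Z₂−Z₁)} ⇒ c = ln(φ₁/φ₂)/(Z₂−Z₁)
c = ln(0.293/0.096) / (4.9 − 1.8) = ln(3.052) / 3.1 = 1.1158 / 3.1 = 0.3599 km⁻¹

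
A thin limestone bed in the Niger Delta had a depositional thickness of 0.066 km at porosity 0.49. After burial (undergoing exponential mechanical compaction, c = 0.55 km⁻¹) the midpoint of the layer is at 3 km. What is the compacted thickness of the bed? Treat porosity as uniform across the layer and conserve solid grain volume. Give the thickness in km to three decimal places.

Porosity at 3 km: n = 0.49·exp(−0.55×3) = 0.0941
Solid-volume conservation: h(1−n) = h₀(1−n₀) ⇒ h = h₀·(1−n₀)/(1−n)
h = 0.066 × (1 − 0.49)/(1 − 0.0941) = 0.066 × 0.5630 = 0.0372 km

0.037 km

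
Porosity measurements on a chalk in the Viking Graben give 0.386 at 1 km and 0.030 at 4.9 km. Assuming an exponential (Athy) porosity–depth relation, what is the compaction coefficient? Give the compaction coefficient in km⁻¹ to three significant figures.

0.655 km⁻¹

Athy: φ(z) = φ₀ e^(−kz) ⇒ φ₁/φ₂ = e^{k(z₂−z₁)} ⇒ k = ln(φ₁/φ₂)/(z₂−z₁)
k = ln(0.386/0.03) / (4.9 − 1) = ln(12.87) / 3.9 = 2.5546 / 3.9 = 0.655 km⁻¹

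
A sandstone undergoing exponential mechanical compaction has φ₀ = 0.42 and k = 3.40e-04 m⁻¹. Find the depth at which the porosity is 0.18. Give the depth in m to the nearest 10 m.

Working in km (1 km = 1000 m; k in km⁻¹ = k in m⁻¹ × 1000):
Invert Athy's law: z = ln(φ₀/φ) / k
z = ln(0.42/0.18) / 0.34 = ln(2.333) / 0.34 = 0.8473 / 0.34 = 2.492 km

2490 m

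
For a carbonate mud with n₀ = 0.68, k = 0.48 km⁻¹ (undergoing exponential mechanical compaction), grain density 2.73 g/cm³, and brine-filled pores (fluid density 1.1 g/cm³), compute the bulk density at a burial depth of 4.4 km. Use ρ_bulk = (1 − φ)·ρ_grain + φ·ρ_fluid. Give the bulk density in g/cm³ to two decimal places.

2.60 g/cm³

Porosity at depth: n = 0.68·exp(−0.48×4.4) = 0.68×0.1210 = 0.0823
Bulk density: ρ_b = (1−n)ρ_g + n·ρ_f = 0.9177×2.73 + 0.0823×1.1
       = 2.505 + 0.091 = 2.596 g/cm³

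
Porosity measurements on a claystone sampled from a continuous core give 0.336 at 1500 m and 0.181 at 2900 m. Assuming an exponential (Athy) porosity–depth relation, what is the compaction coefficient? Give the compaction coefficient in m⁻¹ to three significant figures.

0.000442 m⁻¹

Working in km (1 km = 1000 m; β in km⁻¹ = β in m⁻¹ × 1000):
Athy: n(Z) = n₀ e^(−βZ) ⇒ n₁/n₂ = e^{β(Z₂−Z₁)} ⇒ β = ln(n₁/n₂)/(Z₂−Z₁)
β = ln(0.336/0.181) / (2.9 − 1.5) = ln(1.856) / 1.4 = 0.6186 / 1.4 = 0.4419 km⁻¹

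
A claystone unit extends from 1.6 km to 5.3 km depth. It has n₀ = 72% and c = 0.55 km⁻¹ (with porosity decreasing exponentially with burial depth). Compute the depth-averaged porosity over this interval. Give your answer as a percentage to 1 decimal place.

⟨n⟩ = (1/(z₂−z₁)) ∫ n₀ e^(−cz) dz = n₀·(e^(−c·z₁) − e^(−c·z₂)) / (c·(z₂−z₁))
e^(−0.55×1.6) = 0.4148; e^(−0.55×5.3) = 0.0542
⟨n⟩ = 0.72 × (0.4148 − 0.0542) / (0.55 × 3.7) = 0.72 × 0.1772 = 0.1276

12.8%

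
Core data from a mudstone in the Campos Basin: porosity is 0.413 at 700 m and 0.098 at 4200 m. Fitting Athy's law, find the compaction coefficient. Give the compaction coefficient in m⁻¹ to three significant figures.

Working in km (1 km = 1000 m; k in km⁻¹ = k in m⁻¹ × 1000):
Athy: φ(Z) = φ₀ e^(−kZ) ⇒ φ₁/φ₂ = e^{k(Z₂−Z₁)} ⇒ k = ln(φ₁/φ₂)/(Z₂−Z₁)
k = ln(0.413/0.098) / (4.2 − 0.7) = ln(4.214) / 3.5 = 1.4385 / 3.5 = 0.411 km⁻¹

0.000411 m⁻¹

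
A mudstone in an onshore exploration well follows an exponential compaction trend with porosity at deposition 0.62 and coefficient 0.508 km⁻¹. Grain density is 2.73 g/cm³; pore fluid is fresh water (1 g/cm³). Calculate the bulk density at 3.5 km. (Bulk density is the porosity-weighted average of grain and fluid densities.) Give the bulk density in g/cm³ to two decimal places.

2.55 g/cm³

Porosity at depth: n = 0.62·exp(−0.508×3.5) = 0.62×0.1690 = 0.1048
Bulk density: ρ_b = (1−n)ρ_g + n·ρ_f = 0.8952×2.73 + 0.1048×1
       = 2.444 + 0.105 = 2.549 g/cm³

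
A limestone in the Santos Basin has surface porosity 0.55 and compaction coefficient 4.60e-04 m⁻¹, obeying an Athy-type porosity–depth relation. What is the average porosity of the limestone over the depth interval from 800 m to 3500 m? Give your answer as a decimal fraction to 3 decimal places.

Working in km (1 km = 1000 m; k in km⁻¹ = k in m⁻¹ × 1000):
⟨n⟩ = (1/(Z₂−Z₁)) ∫ n₀ e^(−kZ) dZ = n₀·(e^(−k·Z₁) − e^(−k·Z₂)) / (k·(Z₂−Z₁))
e^(−0.46×0.8) = 0.6921; e^(−0.46×3.5) = 0.1999
⟨n⟩ = 0.55 × (0.6921 − 0.1999) / (0.46 × 2.7) = 0.55 × 0.3963 = 0.2180

0.218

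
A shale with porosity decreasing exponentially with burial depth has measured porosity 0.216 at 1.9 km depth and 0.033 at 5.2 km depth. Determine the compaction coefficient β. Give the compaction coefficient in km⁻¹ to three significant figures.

0.569 km⁻¹

Athy: phi(z) = phi₀ e^(−βz) ⇒ phi₁/phi₂ = e^{β(z₂−z₁)} ⇒ β = ln(phi₁/phi₂)/(z₂−z₁)
β = ln(0.216/0.033) / (5.2 − 1.9) = ln(6.545) / 3.3 = 1.8788 / 3.3 = 0.5693 km⁻¹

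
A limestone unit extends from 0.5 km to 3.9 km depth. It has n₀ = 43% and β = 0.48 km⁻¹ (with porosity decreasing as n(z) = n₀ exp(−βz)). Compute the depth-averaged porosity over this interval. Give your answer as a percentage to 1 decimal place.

16.7%

⟨n⟩ = (1/(z₂−z₁)) ∫ n₀ e^(−βz) dz = n₀·(e^(−β·z₁) − e^(−β·z₂)) / (β·(z₂−z₁))
e^(−0.48×0.5) = 0.7866; e^(−0.48×3.9) = 0.1538
⟨n⟩ = 0.43 × (0.7866 − 0.1538) / (0.48 × 3.4) = 0.43 × 0.3878 = 0.1667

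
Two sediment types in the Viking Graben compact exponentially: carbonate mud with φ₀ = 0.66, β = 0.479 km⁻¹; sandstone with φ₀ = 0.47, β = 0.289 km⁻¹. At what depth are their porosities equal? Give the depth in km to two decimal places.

1.79 km

Set φ₀ₐ e^(−βₐz) = φ₀ᵦ e^(−βᵦz) ⇒ ln(φ₀ₐ/φ₀ᵦ) = (βₐ − βᵦ)·z
z = ln(0.66/0.47) / (0.479 − 0.289) = 0.3395 / 0.19 = 1.787 km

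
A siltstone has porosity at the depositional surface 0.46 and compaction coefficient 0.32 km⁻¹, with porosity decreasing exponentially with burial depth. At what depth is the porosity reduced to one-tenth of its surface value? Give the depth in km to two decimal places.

phi/phi₀ = 1/10 ⇒ exp(−k·Z) = 1/10 ⇒ Z = ln(10) / k
Z = 2.3026 / 0.32 = 7.196 km

7.20 km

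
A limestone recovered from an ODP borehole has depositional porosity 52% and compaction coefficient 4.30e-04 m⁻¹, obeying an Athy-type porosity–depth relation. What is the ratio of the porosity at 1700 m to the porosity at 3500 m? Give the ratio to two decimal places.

2.17

Working in km (1 km = 1000 m; β in km⁻¹ = β in m⁻¹ × 1000):
n(z₁)/n(z₂) = e^(−β·z₁)/e^(−β·z₂) = e^{β(z₂−z₁)}
= exp(0.43 × 1.8) = exp(0.774) = 2.1684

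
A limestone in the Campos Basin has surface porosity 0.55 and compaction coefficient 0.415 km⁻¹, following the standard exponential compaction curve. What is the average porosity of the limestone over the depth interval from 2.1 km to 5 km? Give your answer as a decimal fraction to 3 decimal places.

⟨phi⟩ = (1/(d₂−d₁)) ∫ phi₀ e^(−βd) dd = phi₀·(e^(−β·d₁) − e^(−β·d₂)) / (β·(d₂−d₁))
e^(−0.415×2.1) = 0.4183; e^(−0.415×5) = 0.1256
⟨phi⟩ = 0.55 × (0.4183 − 0.1256) / (0.415 × 2.9) = 0.55 × 0.2433 = 0.1338

0.134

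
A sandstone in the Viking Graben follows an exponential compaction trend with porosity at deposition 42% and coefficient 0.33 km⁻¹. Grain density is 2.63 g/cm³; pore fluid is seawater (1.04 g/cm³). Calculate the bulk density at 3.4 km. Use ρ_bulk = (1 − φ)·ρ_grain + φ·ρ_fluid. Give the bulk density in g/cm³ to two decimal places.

2.41 g/cm³

Porosity at depth: n = 0.42·exp(−0.33×3.4) = 0.42×0.3256 = 0.1368
Bulk density: ρ_b = (1−n)ρ_g + n·ρ_f = 0.8632×2.63 + 0.1368×1.04
       = 2.270 + 0.142 = 2.413 g/cm³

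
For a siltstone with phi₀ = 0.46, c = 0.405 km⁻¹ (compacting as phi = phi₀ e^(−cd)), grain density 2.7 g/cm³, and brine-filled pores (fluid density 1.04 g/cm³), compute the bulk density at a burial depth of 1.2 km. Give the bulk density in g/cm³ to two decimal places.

2.23 g/cm³

Porosity at depth: phi = 0.46·exp(−0.405×1.2) = 0.46×0.6151 = 0.2829
Bulk density: ρ_b = (1−phi)ρ_g + phi·ρ_f = 0.7171×2.7 + 0.2829×1.04
       = 1.936 + 0.294 = 2.230 g/cm³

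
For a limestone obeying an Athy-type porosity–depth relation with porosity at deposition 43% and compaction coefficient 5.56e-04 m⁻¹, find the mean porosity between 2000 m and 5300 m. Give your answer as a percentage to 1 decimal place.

6.5%

Working in km (1 km = 1000 m; β in km⁻¹ = β in m⁻¹ × 1000):
⟨phi⟩ = (1/(Z₂−Z₁)) ∫ phi₀ e^(−βZ) dZ = phi₀·(e^(−β·Z₁) − e^(−β·Z₂)) / (β·(Z₂−Z₁))
e^(−0.556×2) = 0.3289; e^(−0.556×5.3) = 0.0525
⟨phi⟩ = 0.43 × (0.3289 − 0.0525) / (0.556 × 3.3) = 0.43 × 0.1506 = 0.0648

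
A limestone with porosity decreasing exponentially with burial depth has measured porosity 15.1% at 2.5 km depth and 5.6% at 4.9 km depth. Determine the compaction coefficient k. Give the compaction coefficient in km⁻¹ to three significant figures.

0.413 km⁻¹

Athy: n(z) = n₀ e^(−kz) ⇒ n₁/n₂ = e^{k(z₂−z₁)} ⇒ k = ln(n₁/n₂)/(z₂−z₁)
k = ln(0.151/0.056) / (4.9 − 2.5) = ln(2.696) / 2.4 = 0.9919 / 2.4 = 0.4133 km⁻¹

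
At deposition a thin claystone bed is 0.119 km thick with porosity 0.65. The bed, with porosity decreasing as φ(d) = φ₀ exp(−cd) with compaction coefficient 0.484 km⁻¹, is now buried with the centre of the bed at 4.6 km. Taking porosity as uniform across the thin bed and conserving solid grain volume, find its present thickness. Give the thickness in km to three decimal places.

Porosity at 4.6 km: φ = 0.65·exp(−0.484×4.6) = 0.0701
Solid-volume conservation: h(1−φ) = h₀(1−φ₀) ⇒ h = h₀·(1−φ₀)/(1−φ)
h = 0.119 × (1 − 0.65)/(1 − 0.0701) = 0.119 × 0.3764 = 0.0448 km

0.045 km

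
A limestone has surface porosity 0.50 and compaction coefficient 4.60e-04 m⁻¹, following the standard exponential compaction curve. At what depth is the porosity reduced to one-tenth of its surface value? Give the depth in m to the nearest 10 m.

5010 m

Working in km (1 km = 1000 m; β in km⁻¹ = β in m⁻¹ × 1000):
n/n₀ = 1/10 ⇒ exp(−β·z) = 1/10 ⇒ z = ln(10) / β
z = 2.3026 / 0.46 = 5.006 km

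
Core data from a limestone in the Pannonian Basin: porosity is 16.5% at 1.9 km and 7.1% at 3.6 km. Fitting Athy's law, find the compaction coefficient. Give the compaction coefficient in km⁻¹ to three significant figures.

0.496 km⁻¹

Athy: n(z) = n₀ e^(−kz) ⇒ n₁/n₂ = e^{k(z₂−z₁)} ⇒ k = ln(n₁/n₂)/(z₂−z₁)
k = ln(0.165/0.071) / (3.6 − 1.9) = ln(2.324) / 1.7 = 0.8433 / 1.7 = 0.496 km⁻¹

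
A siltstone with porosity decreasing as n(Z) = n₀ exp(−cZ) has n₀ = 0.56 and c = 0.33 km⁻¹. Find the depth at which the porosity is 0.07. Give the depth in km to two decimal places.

Invert Athy's law: Z = ln(n₀/n) / c
Z = ln(0.56/0.07) / 0.33 = ln(8) / 0.33 = 2.0794 / 0.33 = 6.301 km

6.30 km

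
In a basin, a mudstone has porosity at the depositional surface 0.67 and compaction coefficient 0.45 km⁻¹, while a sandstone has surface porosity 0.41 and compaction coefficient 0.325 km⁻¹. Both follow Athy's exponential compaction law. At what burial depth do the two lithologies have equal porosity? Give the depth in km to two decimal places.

Set phi₀ₐ e^(−cₐd) = phi₀ᵦ e^(−cᵦd) ⇒ ln(phi₀ₐ/phi₀ᵦ) = (cₐ − cᵦ)·d
d = ln(0.67/0.41) / (0.45 − 0.325) = 0.4911 / 0.125 = 3.929 km

3.93 km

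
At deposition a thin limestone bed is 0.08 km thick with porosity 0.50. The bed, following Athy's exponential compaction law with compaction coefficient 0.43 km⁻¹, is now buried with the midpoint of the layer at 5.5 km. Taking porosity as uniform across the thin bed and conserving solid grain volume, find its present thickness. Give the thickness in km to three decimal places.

0.042 km

Porosity at 5.5 km: n = 0.5·exp(−0.43×5.5) = 0.0470
Solid-volume conservation: h(1−n) = h₀(1−n₀) ⇒ h = h₀·(1−n₀)/(1−n)
h = 0.08 × (1 − 0.5)/(1 − 0.0470) = 0.08 × 0.5246 = 0.0420 km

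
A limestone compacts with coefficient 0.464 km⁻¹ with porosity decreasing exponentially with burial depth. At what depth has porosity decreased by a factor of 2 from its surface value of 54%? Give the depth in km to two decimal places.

n/n₀ = 1/2 ⇒ exp(−k·Z) = 1/2 ⇒ Z = ln(2) / k
Z = 0.6931 / 0.464 = 1.494 km

1.49 km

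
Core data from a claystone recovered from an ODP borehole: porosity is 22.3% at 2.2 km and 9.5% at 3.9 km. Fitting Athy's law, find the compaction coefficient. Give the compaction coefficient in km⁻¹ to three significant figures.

0.502 km⁻¹

Athy: φ(Z) = φ₀ e^(−βZ) ⇒ φ₁/φ₂ = e^{β(Z₂−Z₁)} ⇒ β = ln(φ₁/φ₂)/(Z₂−Z₁)
β = ln(0.223/0.095) / (3.9 − 2.2) = ln(2.347) / 1.7 = 0.8533 / 1.7 = 0.5019 km⁻¹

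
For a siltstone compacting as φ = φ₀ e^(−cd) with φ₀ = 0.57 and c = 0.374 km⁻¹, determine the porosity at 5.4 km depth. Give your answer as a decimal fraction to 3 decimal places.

0.076

φ = φ₀·exp(−c·d) = 0.57 × exp(−0.374 × 5.4) = 0.57 × exp(−2.02)
  = 0.57 × 0.1327 = 0.0756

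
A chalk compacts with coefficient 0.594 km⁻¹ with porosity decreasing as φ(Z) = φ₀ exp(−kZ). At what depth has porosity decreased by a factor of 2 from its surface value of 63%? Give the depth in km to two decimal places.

1.17 km

φ/φ₀ = 1/2 ⇒ exp(−k·Z) = 1/2 ⇒ Z = ln(2) / k
Z = 0.6931 / 0.594 = 1.167 km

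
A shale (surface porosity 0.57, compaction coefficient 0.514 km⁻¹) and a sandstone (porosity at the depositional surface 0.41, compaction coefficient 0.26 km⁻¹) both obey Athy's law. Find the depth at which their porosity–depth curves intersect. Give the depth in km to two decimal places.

1.30 km

Set n₀ₐ e^(−cₐd) = n₀ᵦ e^(−cᵦd) ⇒ ln(n₀ₐ/n₀ᵦ) = (cₐ − cᵦ)·d
d = ln(0.57/0.41) / (0.514 − 0.26) = 0.3295 / 0.254 = 1.297 km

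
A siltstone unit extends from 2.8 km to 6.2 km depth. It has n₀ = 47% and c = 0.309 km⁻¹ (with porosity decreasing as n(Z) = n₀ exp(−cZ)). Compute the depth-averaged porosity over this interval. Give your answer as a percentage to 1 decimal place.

12.2%

⟨n⟩ = (1/(Z₂−Z₁)) ∫ n₀ e^(−cZ) dZ = n₀·(e^(−c·Z₁) − e^(−c·Z₂)) / (c·(Z₂−Z₁))
e^(−0.309×2.8) = 0.4210; e^(−0.309×6.2) = 0.1472
⟨n⟩ = 0.47 × (0.4210 − 0.1472) / (0.309 × 3.4) = 0.47 × 0.2606 = 0.1225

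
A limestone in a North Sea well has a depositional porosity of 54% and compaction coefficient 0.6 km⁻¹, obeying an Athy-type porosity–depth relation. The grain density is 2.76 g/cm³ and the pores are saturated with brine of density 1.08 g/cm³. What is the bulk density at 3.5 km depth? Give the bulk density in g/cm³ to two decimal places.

2.65 g/cm³

Porosity at depth: φ = 0.54·exp(−0.6×3.5) = 0.54×0.1225 = 0.0661
Bulk density: ρ_b = (1−φ)ρ_g + φ·ρ_f = 0.9339×2.76 + 0.0661×1.08
       = 2.577 + 0.071 = 2.649 g/cm³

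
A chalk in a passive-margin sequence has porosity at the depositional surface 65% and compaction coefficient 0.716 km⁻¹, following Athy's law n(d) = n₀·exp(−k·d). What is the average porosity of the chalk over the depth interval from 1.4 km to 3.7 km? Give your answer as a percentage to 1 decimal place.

11.7%

⟨n⟩ = (1/(d₂−d₁)) ∫ n₀ e^(−kd) dd = n₀·(e^(−k·d₁) − e^(−k·d₂)) / (k·(d₂−d₁))
e^(−0.716×1.4) = 0.3670; e^(−0.716×3.7) = 0.0707
⟨n⟩ = 0.65 × (0.3670 − 0.0707) / (0.716 × 2.3) = 0.65 × 0.1799 = 0.1169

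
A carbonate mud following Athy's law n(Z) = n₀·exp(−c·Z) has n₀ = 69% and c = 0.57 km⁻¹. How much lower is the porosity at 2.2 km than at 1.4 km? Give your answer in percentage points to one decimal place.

n(1.4) = 0.69·e^(−0.57×1.4) = 0.3107
n(2.2) = 0.69·e^(−0.57×2.2) = 0.1969
Δn = 0.3107 − 0.1969 = 0.1138

11.4 percentage points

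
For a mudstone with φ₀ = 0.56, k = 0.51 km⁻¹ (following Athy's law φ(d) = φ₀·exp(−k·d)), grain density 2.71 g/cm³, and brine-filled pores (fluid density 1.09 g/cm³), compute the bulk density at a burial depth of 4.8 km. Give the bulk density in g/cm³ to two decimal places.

Porosity at depth: φ = 0.56·exp(−0.51×4.8) = 0.56×0.0865 = 0.0484
Bulk density: ρ_b = (1−φ)ρ_g + φ·ρ_f = 0.9516×2.71 + 0.0484×1.09
       = 2.579 + 0.053 = 2.632 g/cm³

2.63 g/cm³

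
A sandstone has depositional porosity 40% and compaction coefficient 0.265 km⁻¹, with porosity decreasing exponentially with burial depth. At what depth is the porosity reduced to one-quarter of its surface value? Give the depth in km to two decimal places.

5.23 km

φ/φ₀ = 1/4 ⇒ exp(−β·z) = 1/4 ⇒ z = ln(4) / β
z = 1.3863 / 0.265 = 5.231 km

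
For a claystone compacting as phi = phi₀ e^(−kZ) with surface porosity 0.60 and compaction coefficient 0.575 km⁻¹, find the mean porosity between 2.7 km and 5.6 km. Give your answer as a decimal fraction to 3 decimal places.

0.062

⟨phi⟩ = (1/(Z₂−Z₁)) ∫ phi₀ e^(−kZ) dZ = phi₀·(e^(−k·Z₁) − e^(−k·Z₂)) / (k·(Z₂−Z₁))
e^(−0.575×2.7) = 0.2117; e^(−0.575×5.6) = 0.0400
⟨phi⟩ = 0.6 × (0.2117 − 0.0400) / (0.575 × 2.9) = 0.6 × 0.1030 = 0.0618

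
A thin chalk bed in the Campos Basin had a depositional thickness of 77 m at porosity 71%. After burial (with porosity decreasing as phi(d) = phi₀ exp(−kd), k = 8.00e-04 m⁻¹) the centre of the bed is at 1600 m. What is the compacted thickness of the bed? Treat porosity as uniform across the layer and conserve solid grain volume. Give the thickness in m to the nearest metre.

Working in km (1 km = 1000 m; k in km⁻¹ = k in m⁻¹ × 1000):
Porosity at 1.6 km: phi = 0.71·exp(−0.8×1.6) = 0.1974
Solid-volume conservation: h(1−phi) = h₀(1−phi₀) ⇒ h = h₀·(1−phi₀)/(1−phi)
h = 0.077 × (1 − 0.71)/(1 − 0.1974) = 0.077 × 0.3613 = 0.0278 km

28 m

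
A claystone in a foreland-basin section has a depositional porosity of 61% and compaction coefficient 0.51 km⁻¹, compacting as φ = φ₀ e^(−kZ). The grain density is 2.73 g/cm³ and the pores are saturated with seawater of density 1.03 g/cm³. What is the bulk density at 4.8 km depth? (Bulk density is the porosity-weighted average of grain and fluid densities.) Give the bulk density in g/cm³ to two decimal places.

2.64 g/cm³

Porosity at depth: φ = 0.61·exp(−0.51×4.8) = 0.61×0.0865 = 0.0527
Bulk density: ρ_b = (1−φ)ρ_g + φ·ρ_f = 0.9473×2.73 + 0.0527×1.03
       = 2.586 + 0.054 = 2.640 g/cm³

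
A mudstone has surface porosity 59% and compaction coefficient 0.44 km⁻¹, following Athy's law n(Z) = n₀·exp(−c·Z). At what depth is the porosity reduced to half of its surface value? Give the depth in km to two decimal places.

1.58 km

n/n₀ = 1/2 ⇒ exp(−c·Z) = 1/2 ⇒ Z = ln(2) / c
Z = 0.6931 / 0.44 = 1.575 km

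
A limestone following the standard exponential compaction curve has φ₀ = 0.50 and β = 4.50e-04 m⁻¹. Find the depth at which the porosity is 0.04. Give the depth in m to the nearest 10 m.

Working in km (1 km = 1000 m; β in km⁻¹ = β in m⁻¹ × 1000):
Invert Athy's law: z = ln(φ₀/φ) / β
z = ln(0.5/0.04) / 0.45 = ln(12.5) / 0.45 = 2.5257 / 0.45 = 5.613 km

5610 m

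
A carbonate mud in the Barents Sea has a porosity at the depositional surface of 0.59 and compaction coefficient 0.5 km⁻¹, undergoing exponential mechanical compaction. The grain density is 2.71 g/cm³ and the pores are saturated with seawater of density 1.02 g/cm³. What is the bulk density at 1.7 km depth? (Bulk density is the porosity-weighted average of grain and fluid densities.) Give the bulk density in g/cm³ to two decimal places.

Porosity at depth: n = 0.59·exp(−0.5×1.7) = 0.59×0.4274 = 0.2522
Bulk density: ρ_b = (1−n)ρ_g + n·ρ_f = 0.7478×2.71 + 0.2522×1.02
       = 2.027 + 0.257 = 2.284 g/cm³

2.28 g/cm³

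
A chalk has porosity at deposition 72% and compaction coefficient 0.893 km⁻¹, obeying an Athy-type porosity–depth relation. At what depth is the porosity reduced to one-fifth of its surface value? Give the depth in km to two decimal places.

1.80 km

phi/phi₀ = 1/5 ⇒ exp(−β·Z) = 1/5 ⇒ Z = ln(5) / β
Z = 1.6094 / 0.893 = 1.802 km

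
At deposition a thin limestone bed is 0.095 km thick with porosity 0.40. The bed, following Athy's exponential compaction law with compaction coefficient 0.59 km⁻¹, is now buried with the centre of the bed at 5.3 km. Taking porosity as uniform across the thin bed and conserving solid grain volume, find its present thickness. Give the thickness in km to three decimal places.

0.058 km

Porosity at 5.3 km: phi = 0.4·exp(−0.59×5.3) = 0.0175
Solid-volume conservation: h(1−phi) = h₀(1−phi₀) ⇒ h = h₀·(1−phi₀)/(1−phi)
h = 0.095 × (1 − 0.4)/(1 − 0.0175) = 0.095 × 0.6107 = 0.0580 km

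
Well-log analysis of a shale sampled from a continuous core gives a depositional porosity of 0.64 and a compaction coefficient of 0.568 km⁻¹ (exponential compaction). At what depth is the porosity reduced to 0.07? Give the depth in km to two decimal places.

3.90 km

Invert Athy's law: Z = ln(n₀/n) / k
Z = ln(0.64/0.07) / 0.568 = ln(9.143) / 0.568 = 2.2130 / 0.568 = 3.896 km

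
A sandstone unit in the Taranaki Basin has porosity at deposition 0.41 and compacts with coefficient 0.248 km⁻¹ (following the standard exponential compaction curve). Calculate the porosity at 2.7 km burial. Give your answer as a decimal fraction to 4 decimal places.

0.2099

φ = φ₀·exp(−β·d) = 0.41 × exp(−0.248 × 2.7) = 0.41 × exp(−0.6696)
  = 0.41 × 0.5119 = 0.2099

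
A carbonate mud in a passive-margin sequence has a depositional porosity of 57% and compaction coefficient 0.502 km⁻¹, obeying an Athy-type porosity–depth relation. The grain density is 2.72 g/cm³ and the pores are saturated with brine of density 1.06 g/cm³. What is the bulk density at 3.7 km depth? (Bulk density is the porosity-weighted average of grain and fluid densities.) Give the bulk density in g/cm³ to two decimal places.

Porosity at depth: φ = 0.57·exp(−0.502×3.7) = 0.57×0.1561 = 0.0890
Bulk density: ρ_b = (1−φ)ρ_g + φ·ρ_f = 0.9110×2.72 + 0.0890×1.06
       = 2.478 + 0.094 = 2.572 g/cm³

2.57 g/cm³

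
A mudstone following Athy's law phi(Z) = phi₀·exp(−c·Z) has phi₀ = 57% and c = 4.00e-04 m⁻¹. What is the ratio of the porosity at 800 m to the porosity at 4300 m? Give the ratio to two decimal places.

4.06

Working in km (1 km = 1000 m; c in km⁻¹ = c in m⁻¹ × 1000):
phi(Z₁)/phi(Z₂) = e^(−c·Z₁)/e^(−c·Z₂) = e^{c(Z₂−Z₁)}
= exp(0.4 × 3.5) = exp(1.4) = 4.0552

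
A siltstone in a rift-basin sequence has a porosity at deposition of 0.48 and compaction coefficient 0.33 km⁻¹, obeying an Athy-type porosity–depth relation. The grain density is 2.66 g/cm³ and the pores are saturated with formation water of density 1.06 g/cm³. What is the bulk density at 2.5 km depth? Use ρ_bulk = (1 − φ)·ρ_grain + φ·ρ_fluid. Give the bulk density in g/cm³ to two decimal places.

2.32 g/cm³

Porosity at depth: n = 0.48·exp(−0.33×2.5) = 0.48×0.4382 = 0.2104
Bulk density: ρ_b = (1−n)ρ_g + n·ρ_f = 0.7896×2.66 + 0.2104×1.06
       = 2.100 + 0.223 = 2.323 g/cm³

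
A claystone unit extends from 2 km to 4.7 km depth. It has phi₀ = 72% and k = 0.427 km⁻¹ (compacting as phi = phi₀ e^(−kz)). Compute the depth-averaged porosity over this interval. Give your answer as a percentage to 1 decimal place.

⟨phi⟩ = (1/(z₂−z₁)) ∫ phi₀ e^(−kz) dz = phi₀·(e^(−k·z₁) − e^(−k·z₂)) / (k·(z₂−z₁))
e^(−0.427×2) = 0.4257; e^(−0.427×4.7) = 0.1344
⟨phi⟩ = 0.72 × (0.4257 − 0.1344) / (0.427 × 2.7) = 0.72 × 0.2527 = 0.1819

18.2%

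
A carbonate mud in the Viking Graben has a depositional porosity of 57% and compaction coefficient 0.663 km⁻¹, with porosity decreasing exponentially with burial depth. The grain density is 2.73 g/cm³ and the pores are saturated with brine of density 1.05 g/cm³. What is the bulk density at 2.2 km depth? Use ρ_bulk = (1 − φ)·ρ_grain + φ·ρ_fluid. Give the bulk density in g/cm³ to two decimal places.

Porosity at depth: n = 0.57·exp(−0.663×2.2) = 0.57×0.2326 = 0.1326
Bulk density: ρ_b = (1−n)ρ_g + n·ρ_f = 0.8674×2.73 + 0.1326×1.05
       = 2.368 + 0.139 = 2.507 g/cm³

2.51 g/cm³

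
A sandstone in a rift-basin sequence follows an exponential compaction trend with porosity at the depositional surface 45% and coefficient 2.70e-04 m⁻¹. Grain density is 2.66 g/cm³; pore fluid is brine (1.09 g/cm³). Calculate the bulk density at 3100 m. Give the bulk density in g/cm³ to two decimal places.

2.35 g/cm³

Working in km (1 km = 1000 m; k in km⁻¹ = k in m⁻¹ × 1000):
Porosity at depth: phi = 0.45·exp(−0.27×3.1) = 0.45×0.4330 = 0.1949
Bulk density: ρ_b = (1−phi)ρ_g + phi·ρ_f = 0.8051×2.66 + 0.1949×1.09
       = 2.142 + 0.212 = 2.354 g/cm³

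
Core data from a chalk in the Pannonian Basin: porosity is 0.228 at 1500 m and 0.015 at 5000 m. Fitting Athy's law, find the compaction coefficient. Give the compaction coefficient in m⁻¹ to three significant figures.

Working in km (1 km = 1000 m; β in km⁻¹ = β in m⁻¹ × 1000):
Athy: n(d) = n₀ e^(−βd) ⇒ n₁/n₂ = e^{β(d₂−d₁)} ⇒ β = ln(n₁/n₂)/(d₂−d₁)
β = ln(0.228/0.015) / (5 − 1.5) = ln(15.2) / 3.5 = 2.7213 / 3.5 = 0.7775 km⁻¹

0.000778 m⁻¹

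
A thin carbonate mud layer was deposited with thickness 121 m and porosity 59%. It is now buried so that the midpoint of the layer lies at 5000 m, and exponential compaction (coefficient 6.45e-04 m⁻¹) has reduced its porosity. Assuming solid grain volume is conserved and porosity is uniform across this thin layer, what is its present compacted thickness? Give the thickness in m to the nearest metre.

51 m

Working in km (1 km = 1000 m; c in km⁻¹ = c in m⁻¹ × 1000):
Porosity at 5 km: φ = 0.59·exp(−0.645×5) = 0.0235
Solid-volume conservation: h(1−φ) = h₀(1−φ₀) ⇒ h = h₀·(1−φ₀)/(1−φ)
h = 0.121 × (1 − 0.59)/(1 − 0.0235) = 0.121 × 0.4198 = 0.0508 km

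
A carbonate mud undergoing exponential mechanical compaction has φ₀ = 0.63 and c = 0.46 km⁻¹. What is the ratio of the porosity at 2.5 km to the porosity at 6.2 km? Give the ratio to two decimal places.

5.48

φ(z₁)/φ(z₂) = e^(−c·z₁)/e^(−c·z₂) = e^{c(z₂−z₁)}
= exp(0.46 × 3.7) = exp(1.702) = 5.4849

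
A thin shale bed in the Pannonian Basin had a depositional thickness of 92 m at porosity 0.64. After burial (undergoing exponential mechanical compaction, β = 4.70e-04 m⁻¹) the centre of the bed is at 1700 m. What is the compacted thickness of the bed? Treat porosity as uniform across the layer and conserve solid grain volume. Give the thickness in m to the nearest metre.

47 m

Working in km (1 km = 1000 m; β in km⁻¹ = β in m⁻¹ × 1000):
Porosity at 1.7 km: φ = 0.64·exp(−0.47×1.7) = 0.2879
Solid-volume conservation: h(1−φ) = h₀(1−φ₀) ⇒ h = h₀·(1−φ₀)/(1−φ)
h = 0.092 × (1 − 0.64)/(1 − 0.2879) = 0.092 × 0.5055 = 0.0465 km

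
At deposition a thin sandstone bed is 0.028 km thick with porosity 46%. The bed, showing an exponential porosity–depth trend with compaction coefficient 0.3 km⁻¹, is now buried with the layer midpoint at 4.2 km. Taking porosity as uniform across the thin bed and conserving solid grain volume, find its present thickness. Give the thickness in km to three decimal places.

0.017 km

Porosity at 4.2 km: phi = 0.46·exp(−0.3×4.2) = 0.1305
Solid-volume conservation: h(1−phi) = h₀(1−phi₀) ⇒ h = h₀·(1−phi₀)/(1−phi)
h = 0.028 × (1 − 0.46)/(1 − 0.1305) = 0.028 × 0.6210 = 0.0174 km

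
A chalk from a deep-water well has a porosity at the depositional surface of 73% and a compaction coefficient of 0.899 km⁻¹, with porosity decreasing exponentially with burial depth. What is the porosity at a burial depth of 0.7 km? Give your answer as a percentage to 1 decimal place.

38.9%

phi = phi₀·exp(−k·Z) = 0.73 × exp(−0.899 × 0.7) = 0.73 × exp(−0.6293)
  = 0.73 × 0.5330 = 0.3891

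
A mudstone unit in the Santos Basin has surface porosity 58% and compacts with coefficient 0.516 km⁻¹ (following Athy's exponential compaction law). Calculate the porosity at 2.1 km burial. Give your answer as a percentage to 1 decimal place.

n = n₀·exp(−β·Z) = 0.58 × exp(−0.516 × 2.1) = 0.58 × exp(−1.084)
  = 0.58 × 0.3384 = 0.1963

19.6%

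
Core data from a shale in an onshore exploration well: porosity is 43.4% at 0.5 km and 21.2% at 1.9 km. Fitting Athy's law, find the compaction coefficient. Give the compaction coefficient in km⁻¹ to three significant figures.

0.512 km⁻¹

Athy: phi(z) = phi₀ e^(−kz) ⇒ phi₁/phi₂ = e^{k(z₂−z₁)} ⇒ k = ln(phi₁/phi₂)/(z₂−z₁)
k = ln(0.434/0.212) / (1.9 − 0.5) = ln(2.047) / 1.4 = 0.7165 / 1.4 = 0.5118 km⁻¹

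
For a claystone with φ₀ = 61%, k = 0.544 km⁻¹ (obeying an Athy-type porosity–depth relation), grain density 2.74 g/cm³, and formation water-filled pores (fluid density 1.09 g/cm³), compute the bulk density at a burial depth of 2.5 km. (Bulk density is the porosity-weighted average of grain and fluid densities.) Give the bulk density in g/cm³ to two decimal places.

Porosity at depth: φ = 0.61·exp(−0.544×2.5) = 0.61×0.2567 = 0.1566
Bulk density: ρ_b = (1−φ)ρ_g + φ·ρ_f = 0.8434×2.74 + 0.1566×1.09
       = 2.311 + 0.171 = 2.482 g/cm³

2.48 g/cm³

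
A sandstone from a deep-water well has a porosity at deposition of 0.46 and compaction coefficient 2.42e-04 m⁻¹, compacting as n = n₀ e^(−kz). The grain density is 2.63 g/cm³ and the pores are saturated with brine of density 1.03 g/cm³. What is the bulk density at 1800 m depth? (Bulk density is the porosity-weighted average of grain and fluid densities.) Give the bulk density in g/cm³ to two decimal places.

2.15 g/cm³

Working in km (1 km = 1000 m; k in km⁻¹ = k in m⁻¹ × 1000):
Porosity at depth: n = 0.46·exp(−0.242×1.8) = 0.46×0.6469 = 0.2976
Bulk density: ρ_b = (1−n)ρ_g + n·ρ_f = 0.7024×2.63 + 0.2976×1.03
       = 1.847 + 0.306 = 2.154 g/cm³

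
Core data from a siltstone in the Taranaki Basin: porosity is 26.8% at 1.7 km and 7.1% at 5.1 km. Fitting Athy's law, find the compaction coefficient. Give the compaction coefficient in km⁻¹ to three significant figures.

Athy: phi(d) = phi₀ e^(−cd) ⇒ phi₁/phi₂ = e^{c(d₂−d₁)} ⇒ c = ln(phi₁/phi₂)/(d₂−d₁)
c = ln(0.268/0.071) / (5.1 − 1.7) = ln(3.775) / 3.4 = 1.3283 / 3.4 = 0.3907 km⁻¹

0.391 km⁻¹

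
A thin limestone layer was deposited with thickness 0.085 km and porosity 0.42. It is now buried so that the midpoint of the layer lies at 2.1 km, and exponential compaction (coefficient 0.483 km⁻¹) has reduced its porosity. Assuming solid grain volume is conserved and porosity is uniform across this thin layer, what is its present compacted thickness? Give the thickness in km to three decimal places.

0.058 km

Porosity at 2.1 km: phi = 0.42·exp(−0.483×2.1) = 0.1523
Solid-volume conservation: h(1−phi) = h₀(1−phi₀) ⇒ h = h₀·(1−phi₀)/(1−phi)
h = 0.085 × (1 − 0.42)/(1 − 0.1523) = 0.085 × 0.6842 = 0.0582 km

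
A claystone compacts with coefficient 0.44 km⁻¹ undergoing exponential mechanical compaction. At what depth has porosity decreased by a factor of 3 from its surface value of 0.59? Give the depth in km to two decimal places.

2.50 km

φ/φ₀ = 1/3 ⇒ exp(−c·d) = 1/3 ⇒ d = ln(3) / c
d = 1.0986 / 0.44 = 2.497 km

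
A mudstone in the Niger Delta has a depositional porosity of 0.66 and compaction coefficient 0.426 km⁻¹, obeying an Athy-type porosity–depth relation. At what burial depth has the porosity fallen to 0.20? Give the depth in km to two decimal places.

2.80 km

Invert Athy's law: d = ln(phi₀/phi) / β
d = ln(0.66/0.2) / 0.426 = ln(3.3) / 0.426 = 1.1939 / 0.426 = 2.803 km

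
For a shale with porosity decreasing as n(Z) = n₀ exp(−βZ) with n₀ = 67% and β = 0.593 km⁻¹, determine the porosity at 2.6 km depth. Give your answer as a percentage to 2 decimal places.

n = n₀·exp(−β·Z) = 0.67 × exp(−0.593 × 2.6) = 0.67 × exp(−1.542)
  = 0.67 × 0.2140 = 0.1434

14.34%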